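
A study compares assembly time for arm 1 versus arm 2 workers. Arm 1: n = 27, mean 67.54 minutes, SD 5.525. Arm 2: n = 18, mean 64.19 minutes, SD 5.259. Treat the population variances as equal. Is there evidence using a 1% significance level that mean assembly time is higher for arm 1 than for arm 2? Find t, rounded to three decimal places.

Let group 1 = arm 1, group 2 = arm 2. H0: μ_1 = μ_2; H1: μ_1 > μ_2 (two-sample pooled-variance t-test, right-tailed).
s_p² = [(27−1)·5.525² + (18−1)·5.259²]/(27+18−2) = 29.3915
t = (67.54 − 64.19)/√[29.3915·(1/27 + 1/18)] = 2.031
df = n₁ + n₂ − 2 = 43
p-value = P(T ≥ 2.031) ≈ 0.024
Since p ≈ 0.024 > α = 0.01, fail to reject H0; the evidence is not statistically significant.

2.031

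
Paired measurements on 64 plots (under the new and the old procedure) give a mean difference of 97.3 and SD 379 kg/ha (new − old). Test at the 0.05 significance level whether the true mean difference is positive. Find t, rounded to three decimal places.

H0: μ_d = 0; H1: μ_d > 0 (paired t-test on the differences, right-tailed).
t = d̄/(s_d/√n) = 97.3/(379/√64) = 2.054
df = n − 1 = 63
p-value = P(T ≥ 2.054) ≈ 0.022
Since p ≈ 0.022 < α = 0.05, reject H0; the data support H1.

2.054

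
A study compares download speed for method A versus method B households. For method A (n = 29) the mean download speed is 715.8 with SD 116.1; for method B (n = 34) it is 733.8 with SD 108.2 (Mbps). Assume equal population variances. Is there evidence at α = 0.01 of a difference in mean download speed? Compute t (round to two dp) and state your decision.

Let group 1 = method A, group 2 = method B. H0: μ_1 = μ_2; H1: μ_1 ≠ μ_2 (two-sample pooled-variance t-test, two-sided).
s_p² = [(29−1)·116.1² + (34−1)·108.2²]/(29+34−2) = 12520.6
t = (715.8 − 733.8)/√[12520.6·(1/29 + 1/34)] = -0.64
df = n₁ + n₂ − 2 = 61
Two-sided p-value ≈ 0.5269
Since p ≈ 0.5269 > α = 0.01, fail to reject H0; the evidence is not statistically significant.

t = -0.64; fail to reject H0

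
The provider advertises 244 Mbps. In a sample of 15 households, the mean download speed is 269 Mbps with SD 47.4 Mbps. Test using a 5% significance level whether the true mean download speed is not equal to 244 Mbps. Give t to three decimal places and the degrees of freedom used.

t = 2.043, df = 14

H0: μ = 244; H1: μ ≠ 244 (one-sample t-test, two-sided).
t = (x̄ − μ₀)/(s/√n) = (269 − 244)/(47.4/√15) = 2.043
df = n − 1 = 14
Two-sided p-value ≈ 0.060
Since p ≈ 0.060 > α = 0.05, fail to reject H0; the data do not provide sufficient evidence against H0.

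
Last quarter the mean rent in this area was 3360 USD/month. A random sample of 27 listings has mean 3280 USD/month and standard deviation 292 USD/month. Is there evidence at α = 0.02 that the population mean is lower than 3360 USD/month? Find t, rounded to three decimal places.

H0: μ = 3360; H1: μ < 3360 (one-sample t-test, left-tailed).
t = (x̄ − μ₀)/(s/√n) = (3280 − 3360)/(292/√27) = -1.424
df = n − 1 = 26
p-value = P(T ≤ -1.424) ≈ 0.0832
Since p ≈ 0.0832 > α = 0.02, fail to reject H0; the evidence is not statistically significant.

-1.424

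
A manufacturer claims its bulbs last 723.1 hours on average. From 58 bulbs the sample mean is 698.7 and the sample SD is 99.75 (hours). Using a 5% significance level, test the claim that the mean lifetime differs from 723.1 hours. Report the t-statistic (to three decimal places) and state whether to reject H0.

t = -1.863; fail to reject H0

H0: μ = 723.1; H1: μ ≠ 723.1 (one-sample t-test, two-sided).
t = (x̄ − μ₀)/(s/√n) = (698.7 − 723.1)/(99.75/√58) = -1.863
df = n − 1 = 57
Two-sided p-value ≈ 0.068
Since p ≈ 0.068 > α = 0.05, fail to reject H0; the data do not provide sufficient evidence against H0.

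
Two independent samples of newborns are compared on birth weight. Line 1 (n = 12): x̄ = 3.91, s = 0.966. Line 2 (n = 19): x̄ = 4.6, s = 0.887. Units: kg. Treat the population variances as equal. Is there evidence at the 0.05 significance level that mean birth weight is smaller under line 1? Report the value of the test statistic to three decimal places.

-2.039

Let group 1 = line 1, group 2 = line 2. H0: μ_1 = μ_2; H1: μ_1 < μ_2 (two-sample pooled-variance t-test, left-tailed).
s_p² = [(12−1)·0.966² + (19−1)·0.887²]/(12+19−2) = 0.842295
t = (3.91 − 4.6)/√[0.842295·(1/12 + 1/19)] = -2.039
df = n₁ + n₂ − 2 = 29
p-value = P(T ≤ -2.039) ≈ 0.025
Since p ≈ 0.025 < α = 0.05, reject H0; the data support H1.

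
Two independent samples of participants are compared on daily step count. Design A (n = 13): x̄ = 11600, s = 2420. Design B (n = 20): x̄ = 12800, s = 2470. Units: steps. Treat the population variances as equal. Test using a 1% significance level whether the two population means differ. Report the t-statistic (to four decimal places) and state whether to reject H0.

t = -1.3744; fail to reject H0

Let group 1 = design A, group 2 = design B. H0: μ_1 = μ_2; H1: μ_1 ≠ μ_2 (two-sample pooled-variance t-test, two-sided).
s_p² = [(13−1)·2420² + (20−1)·2470²]/(13+20−2) = 6006250
t = (11600 − 12800)/√[6006250·(1/13 + 1/20)] = -1.3744
df = n₁ + n₂ − 2 = 31
Two-sided p-value ≈ 0.1792
Since p ≈ 0.1792 > α = 0.01, fail to reject H0; the data do not provide sufficient evidence against H0.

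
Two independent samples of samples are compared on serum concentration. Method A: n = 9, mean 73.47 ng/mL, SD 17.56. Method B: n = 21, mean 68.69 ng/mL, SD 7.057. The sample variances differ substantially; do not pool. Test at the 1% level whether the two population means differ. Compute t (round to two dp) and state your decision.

t = 0.79; fail to reject H0

Let group 1 = method A, group 2 = method B. H0: μ_1 = μ_2; H1: μ_1 ≠ μ_2 (Welch's two-sample t-test, two-sided).
t = (x̄_1 − x̄_2)/√(s_1²/n_1 + s_2²/n_2) = (73.47 − 68.69)/√(17.56²/9 + 7.057²/21) = 0.79
Welch–Satterthwaite df ≈ 9.13
Two-sided p-value ≈ 0.450
Since p ≈ 0.450 > α = 0.01, fail to reject H0; the data do not provide sufficient evidence against H0.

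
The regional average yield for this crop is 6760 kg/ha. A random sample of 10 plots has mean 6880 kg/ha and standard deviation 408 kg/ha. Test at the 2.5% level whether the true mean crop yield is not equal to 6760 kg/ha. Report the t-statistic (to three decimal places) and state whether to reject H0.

H0: μ = 6760; H1: μ ≠ 6760 (one-sample t-test, two-sided).
t = (x̄ − μ₀)/(s/√n) = (6880 − 6760)/(408/√10) = 0.930
df = n − 1 = 9
Two-sided p-value ≈ 0.3766
Since p ≈ 0.3766 > α = 0.025, fail to reject H0; the data do not provide sufficient evidence against H0.

t = 0.930; fail to reject H0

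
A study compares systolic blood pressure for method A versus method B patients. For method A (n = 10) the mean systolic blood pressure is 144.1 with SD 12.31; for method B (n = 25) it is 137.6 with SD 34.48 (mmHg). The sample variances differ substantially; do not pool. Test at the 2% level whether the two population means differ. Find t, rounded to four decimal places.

Let group 1 = method A, group 2 = method B. H0: μ_1 = μ_2; H1: μ_1 ≠ μ_2 (Welch's two-sample t-test, two-sided).
t = (x̄_1 − x̄_2)/√(s_1²/n_1 + s_2²/n_2) = (144.1 − 137.6)/√(12.31²/10 + 34.48²/25) = 0.8208
Welch–Satterthwaite df ≈ 32.84
Two-sided p-value ≈ 0.418
Since p ≈ 0.418 > α = 0.02, fail to reject H0; the evidence is not statistically significant.

0.8208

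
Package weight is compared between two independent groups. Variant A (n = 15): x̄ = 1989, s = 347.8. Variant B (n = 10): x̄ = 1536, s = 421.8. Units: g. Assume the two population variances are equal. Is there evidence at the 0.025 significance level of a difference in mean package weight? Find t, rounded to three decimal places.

2.932

Let group 1 = variant A, group 2 = variant B. H0: μ_1 = μ_2; H1: μ_1 ≠ μ_2 (two-sample pooled-variance t-test, two-sided).
s_p² = [(15−1)·347.8² + (10−1)·421.8²]/(15+10−2) = 143250
t = (1989 − 1536)/√[143250·(1/15 + 1/10)] = 2.932
df = n₁ + n₂ − 2 = 23
Two-sided p-value ≈ 0.0075
Since p ≈ 0.0075 < α = 0.025, reject H0; the data support H1.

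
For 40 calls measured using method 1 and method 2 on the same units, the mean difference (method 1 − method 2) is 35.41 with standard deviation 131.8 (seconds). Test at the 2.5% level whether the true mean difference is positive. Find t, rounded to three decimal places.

1.699

H0: μ_d = 0; H1: μ_d > 0 (paired t-test on the differences, right-tailed).
t = d̄/(s_d/√n) = 35.41/(131.8/√40) = 1.699
df = n − 1 = 39
p-value = P(T ≥ 1.699) ≈ 0.0486
Since p ≈ 0.0486 > α = 0.025, fail to reject H0; the data do not provide sufficient evidence against H0.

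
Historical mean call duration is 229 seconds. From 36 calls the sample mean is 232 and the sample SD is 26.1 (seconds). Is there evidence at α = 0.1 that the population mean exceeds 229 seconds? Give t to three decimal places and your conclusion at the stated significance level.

H0: μ = 229; H1: μ > 229 (one-sample t-test, right-tailed).
t = (x̄ − μ₀)/(s/√n) = (232 − 229)/(26.1/√36) = 0.690
df = n − 1 = 35
p-value = P(T ≥ 0.690) ≈ 0.247
Since p ≈ 0.247 > α = 0.1, fail to reject H0; the data do not provide sufficient evidence against H0.

t = 0.690; fail to reject H0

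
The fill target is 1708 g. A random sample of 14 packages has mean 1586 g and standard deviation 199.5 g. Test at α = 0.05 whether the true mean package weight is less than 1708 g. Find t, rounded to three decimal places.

-2.288

H0: μ = 1708; H1: μ < 1708 (one-sample t-test, left-tailed).
t = (x̄ − μ₀)/(s/√n) = (1586 − 1708)/(199.5/√14) = -2.288
df = n − 1 = 13
p-value = P(T ≤ -2.288) ≈ 0.0198
Since p ≈ 0.0198 < α = 0.05, reject H0; the data support H1.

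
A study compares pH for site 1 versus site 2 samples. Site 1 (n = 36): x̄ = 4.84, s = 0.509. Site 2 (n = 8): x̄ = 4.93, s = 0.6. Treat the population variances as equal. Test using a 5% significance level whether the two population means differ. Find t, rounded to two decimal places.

-0.44

Let group 1 = site 1, group 2 = site 2. H0: μ_1 = μ_2; H1: μ_1 ≠ μ_2 (two-sample pooled-variance t-test, two-sided).
s_p² = [(36−1)·0.509² + (8−1)·0.6²]/(36+8−2) = 0.275901
t = (4.84 − 4.93)/√[0.275901·(1/36 + 1/8)] = -0.44
df = n₁ + n₂ − 2 = 42
Two-sided p-value ≈ 0.6634
Since p ≈ 0.6634 > α = 0.05, fail to reject H0; the data do not provide sufficient evidence against H0.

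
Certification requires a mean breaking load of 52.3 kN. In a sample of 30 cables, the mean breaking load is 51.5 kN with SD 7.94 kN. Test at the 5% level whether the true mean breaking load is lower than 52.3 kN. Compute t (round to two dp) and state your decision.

H0: μ = 52.3; H1: μ < 52.3 (one-sample t-test, left-tailed).
t = (x̄ − μ₀)/(s/√n) = (51.5 − 52.3)/(7.94/√30) = -0.55
df = n − 1 = 29
p-value = P(T ≤ -0.55) ≈ 0.293
Since p ≈ 0.293 > α = 0.05, fail to reject H0; the data do not provide sufficient evidence against H0.

t = -0.55; fail to reject H0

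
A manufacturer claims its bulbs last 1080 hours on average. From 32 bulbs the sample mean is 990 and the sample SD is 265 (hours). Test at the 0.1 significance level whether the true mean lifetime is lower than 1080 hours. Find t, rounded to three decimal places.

H0: μ = 1080; H1: μ < 1080 (one-sample t-test, left-tailed).
t = (x̄ − μ₀)/(s/√n) = (990 − 1080)/(265/√32) = -1.921
df = n − 1 = 31
p-value = P(T ≤ -1.921) ≈ 0.032
Since p ≈ 0.032 < α = 0.1, reject H0; the evidence is statistically significant.

-1.921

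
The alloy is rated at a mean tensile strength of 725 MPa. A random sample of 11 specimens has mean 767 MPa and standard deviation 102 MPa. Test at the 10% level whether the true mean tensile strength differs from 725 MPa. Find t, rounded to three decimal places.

H0: μ = 725; H1: μ ≠ 725 (one-sample t-test, two-sided).
t = (x̄ − μ₀)/(s/√n) = (767 − 725)/(102/√11) = 1.366
df = n − 1 = 10
Two-sided p-value ≈ 0.2020
Since p ≈ 0.2020 > α = 0.1, fail to reject H0; the data do not provide sufficient evidence against H0.

1.366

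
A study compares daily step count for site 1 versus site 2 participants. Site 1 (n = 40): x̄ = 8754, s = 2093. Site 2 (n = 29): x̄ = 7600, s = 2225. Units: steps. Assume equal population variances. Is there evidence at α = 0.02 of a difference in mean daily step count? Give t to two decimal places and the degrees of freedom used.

Let group 1 = site 1, group 2 = site 2. H0: μ_1 = μ_2; H1: μ_1 ≠ μ_2 (two-sample pooled-variance t-test, two-sided).
s_p² = [(40−1)·2093² + (29−1)·2225²]/(40+29−2) = 4618850
t = (8754 − 7600)/√[4618850·(1/40 + 1/29)] = 2.20
df = n₁ + n₂ − 2 = 67
Two-sided p-value ≈ 0.0311
Since p ≈ 0.0311 > α = 0.02, fail to reject H0; the data do not provide sufficient evidence against H0.

t = 2.20, df = 67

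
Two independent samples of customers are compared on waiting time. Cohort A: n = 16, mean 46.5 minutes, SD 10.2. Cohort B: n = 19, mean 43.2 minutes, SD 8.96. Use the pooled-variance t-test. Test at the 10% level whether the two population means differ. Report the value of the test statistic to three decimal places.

Let group 1 = cohort A, group 2 = cohort B. H0: μ_1 = μ_2; H1: μ_1 ≠ μ_2 (two-sample pooled-variance t-test, two-sided).
s_p² = [(16−1)·10.2² + (19−1)·8.96²]/(16+19−2) = 91.0809
t = (46.5 − 43.2)/√[91.0809·(1/16 + 1/19)] = 1.019
df = n₁ + n₂ − 2 = 33
Two-sided p-value ≈ 0.316
Since p ≈ 0.316 > α = 0.1, fail to reject H0; the data do not provide sufficient evidence against H0.

1.019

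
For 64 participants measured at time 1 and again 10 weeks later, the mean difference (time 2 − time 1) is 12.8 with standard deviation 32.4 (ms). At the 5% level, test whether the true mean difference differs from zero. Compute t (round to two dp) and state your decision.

t = 3.16; reject H0

H0: μ_d = 0; H1: μ_d ≠ 0 (paired t-test on the differences, two-sided).
t = d̄/(s_d/√n) = 12.8/(32.4/√64) = 3.16
df = n − 1 = 63
Two-sided p-value ≈ 0.0024
Since p ≈ 0.0024 < α = 0.05, reject H0; the data support H1.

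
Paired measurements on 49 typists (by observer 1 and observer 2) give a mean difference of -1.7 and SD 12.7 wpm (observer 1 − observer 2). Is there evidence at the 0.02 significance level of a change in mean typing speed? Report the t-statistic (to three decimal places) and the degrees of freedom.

H0: μ_d = 0; H1: μ_d ≠ 0 (paired t-test on the differences, two-sided).
t = d̄/(s_d/√n) = -1.7/(12.7/√49) = -0.937
df = n − 1 = 48
Two-sided p-value ≈ 0.353
Since p ≈ 0.353 > α = 0.02, fail to reject H0; the evidence is not statistically significant.

t = -0.937, df = 48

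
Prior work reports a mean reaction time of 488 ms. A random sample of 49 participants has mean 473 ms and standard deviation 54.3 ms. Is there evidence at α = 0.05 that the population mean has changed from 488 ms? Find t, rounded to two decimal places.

-1.93

H0: μ = 488; H1: μ ≠ 488 (one-sample t-test, two-sided).
t = (x̄ − μ₀)/(s/√n) = (473 − 488)/(54.3/√49) = -1.93
df = n − 1 = 48
Two-sided p-value ≈ 0.059
Since p ≈ 0.059 > α = 0.05, fail to reject H0; the evidence is not statistically significant.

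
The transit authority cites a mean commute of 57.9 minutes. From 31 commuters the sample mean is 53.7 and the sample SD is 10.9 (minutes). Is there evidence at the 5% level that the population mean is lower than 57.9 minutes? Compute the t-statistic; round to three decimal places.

H0: μ = 57.9; H1: μ < 57.9 (one-sample t-test, left-tailed).
t = (x̄ − μ₀)/(s/√n) = (53.7 − 57.9)/(10.9/√31) = -2.145
df = n − 1 = 30
p-value = P(T ≤ -2.145) ≈ 0.020
Since p ≈ 0.020 < α = 0.05, reject H0; the evidence is statistically significant.

-2.145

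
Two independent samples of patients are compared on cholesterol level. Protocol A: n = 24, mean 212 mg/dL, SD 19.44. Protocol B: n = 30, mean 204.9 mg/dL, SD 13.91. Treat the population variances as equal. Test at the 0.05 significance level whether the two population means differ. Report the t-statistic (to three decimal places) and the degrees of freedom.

t = 1.563, df = 52

Let group 1 = protocol A, group 2 = protocol B. H0: μ_1 = μ_2; H1: μ_1 ≠ μ_2 (two-sample pooled-variance t-test, two-sided).
s_p² = [(24−1)·19.44² + (30−1)·13.91²]/(24+30−2) = 275.061
t = (212 − 204.9)/√[275.061·(1/24 + 1/30)] = 1.563
df = n₁ + n₂ − 2 = 52
Two-sided p-value ≈ 0.1241
Since p ≈ 0.1241 > α = 0.05, fail to reject H0; the data do not provide sufficient evidence against H0.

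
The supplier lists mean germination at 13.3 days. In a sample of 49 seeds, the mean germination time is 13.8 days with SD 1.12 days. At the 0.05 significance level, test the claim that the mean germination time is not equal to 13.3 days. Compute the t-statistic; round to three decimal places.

3.125

H0: μ = 13.3; H1: μ ≠ 13.3 (one-sample t-test, two-sided).
t = (x̄ − μ₀)/(s/√n) = (13.8 − 13.3)/(1.12/√49) = 3.125
df = n − 1 = 48
Two-sided p-value ≈ 0.003
Since p ≈ 0.003 < α = 0.05, reject H0; the data support H1.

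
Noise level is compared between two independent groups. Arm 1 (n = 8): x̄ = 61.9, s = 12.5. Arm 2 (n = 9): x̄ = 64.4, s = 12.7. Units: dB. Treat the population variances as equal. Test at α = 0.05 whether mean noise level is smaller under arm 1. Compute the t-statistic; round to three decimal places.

-0.408

Let group 1 = arm 1, group 2 = arm 2. H0: μ_1 = μ_2; H1: μ_1 < μ_2 (two-sample pooled-variance t-test, left-tailed).
s_p² = [(8−1)·12.5² + (9−1)·12.7²]/(8+9−2) = 158.938
t = (61.9 − 64.4)/√[158.938·(1/8 + 1/9)] = -0.408
df = n₁ + n₂ − 2 = 15
p-value = P(T ≤ -0.408) ≈ 0.344
Since p ≈ 0.344 > α = 0.05, fail to reject H0; the data do not provide sufficient evidence against H0.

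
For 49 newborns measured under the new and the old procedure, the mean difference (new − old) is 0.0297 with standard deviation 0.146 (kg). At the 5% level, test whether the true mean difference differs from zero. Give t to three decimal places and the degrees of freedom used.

t = 1.424, df = 48

H0: μ_d = 0; H1: μ_d ≠ 0 (paired t-test on the differences, two-sided).
t = d̄/(s_d/√n) = 0.0297/(0.146/√49) = 1.424
df = n − 1 = 48
Two-sided p-value ≈ 0.1609
Since p ≈ 0.1609 > α = 0.05, fail to reject H0; the evidence is not statistically significant.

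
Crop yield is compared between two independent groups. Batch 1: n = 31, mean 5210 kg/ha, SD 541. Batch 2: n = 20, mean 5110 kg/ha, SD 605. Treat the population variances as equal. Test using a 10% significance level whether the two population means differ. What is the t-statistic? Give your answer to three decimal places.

Let group 1 = batch 1, group 2 = batch 2. H0: μ_1 = μ_2; H1: μ_1 ≠ μ_2 (two-sample pooled-variance t-test, two-sided).
s_p² = [(31−1)·541² + (20−1)·605²]/(31+20−2) = 321121
t = (5210 − 5110)/√[321121·(1/31 + 1/20)] = 0.615
df = n₁ + n₂ − 2 = 49
Two-sided p-value ≈ 0.541
Since p ≈ 0.541 > α = 0.1, fail to reject H0; the evidence is not statistically significant.

0.615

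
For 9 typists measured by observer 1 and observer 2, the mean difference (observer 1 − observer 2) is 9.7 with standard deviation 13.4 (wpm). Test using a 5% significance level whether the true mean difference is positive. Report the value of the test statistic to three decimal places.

2.172

H0: μ_d = 0; H1: μ_d > 0 (paired t-test on the differences, right-tailed).
t = d̄/(s_d/√n) = 9.7/(13.4/√9) = 2.172
df = n − 1 = 8
p-value = P(T ≥ 2.172) ≈ 0.0308
Since p ≈ 0.0308 < α = 0.05, reject H0; the data support H1.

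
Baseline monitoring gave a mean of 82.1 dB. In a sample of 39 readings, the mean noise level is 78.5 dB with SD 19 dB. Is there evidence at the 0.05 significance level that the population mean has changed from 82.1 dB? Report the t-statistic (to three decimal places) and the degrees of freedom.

t = -1.183, df = 38

H0: μ = 82.1; H1: μ ≠ 82.1 (one-sample t-test, two-sided).
t = (x̄ − μ₀)/(s/√n) = (78.5 − 82.1)/(19/√39) = -1.183
df = n − 1 = 38
Two-sided p-value ≈ 0.2441
Since p ≈ 0.2441 > α = 0.05, fail to reject H0; the data do not provide sufficient evidence against H0.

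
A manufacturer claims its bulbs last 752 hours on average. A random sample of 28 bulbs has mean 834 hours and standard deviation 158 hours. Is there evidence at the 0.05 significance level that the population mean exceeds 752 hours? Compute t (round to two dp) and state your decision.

t = 2.75; reject H0

H0: μ = 752; H1: μ > 752 (one-sample t-test, right-tailed).
t = (x̄ − μ₀)/(s/√n) = (834 − 752)/(158/√28) = 2.75
df = n − 1 = 27
p-value = P(T ≥ 2.75) ≈ 0.005
Since p ≈ 0.005 < α = 0.05, reject H0; the evidence is statistically significant.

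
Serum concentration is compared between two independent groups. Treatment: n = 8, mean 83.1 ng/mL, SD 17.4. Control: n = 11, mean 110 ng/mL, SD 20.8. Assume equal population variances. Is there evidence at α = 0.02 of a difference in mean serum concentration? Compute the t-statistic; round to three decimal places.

-2.973

Let group 1 = treatment, group 2 = control. H0: μ_1 = μ_2; H1: μ_1 ≠ μ_2 (two-sample pooled-variance t-test, two-sided).
s_p² = [(8−1)·17.4² + (11−1)·20.8²]/(8+11−2) = 379.16
t = (83.1 − 110)/√[379.16·(1/8 + 1/11)] = -2.973
df = n₁ + n₂ − 2 = 17
Two-sided p-value ≈ 0.0085
Since p ≈ 0.0085 < α = 0.02, reject H0; the data support H1.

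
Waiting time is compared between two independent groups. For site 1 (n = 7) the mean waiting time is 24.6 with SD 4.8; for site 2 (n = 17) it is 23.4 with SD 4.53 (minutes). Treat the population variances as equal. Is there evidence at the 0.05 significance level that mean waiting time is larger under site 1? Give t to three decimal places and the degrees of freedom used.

Let group 1 = site 1, group 2 = site 2. H0: μ_1 = μ_2; H1: μ_1 > μ_2 (two-sample pooled-variance t-test, right-tailed).
s_p² = [(7−1)·4.8² + (17−1)·4.53²]/(7+17−2) = 21.2079
t = (24.6 − 23.4)/√[21.2079·(1/7 + 1/17)] = 0.580
df = n₁ + n₂ − 2 = 22
p-value = P(T ≥ 0.580) ≈ 0.284
Since p ≈ 0.284 > α = 0.05, fail to reject H0; the data do not provide sufficient evidence against H0.

t = 0.580, df = 22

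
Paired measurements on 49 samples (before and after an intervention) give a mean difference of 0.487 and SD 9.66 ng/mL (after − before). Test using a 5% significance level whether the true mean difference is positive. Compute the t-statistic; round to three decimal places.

0.353

H0: μ_d = 0; H1: μ_d > 0 (paired t-test on the differences, right-tailed).
t = d̄/(s_d/√n) = 0.487/(9.66/√49) = 0.353
df = n − 1 = 48
p-value = P(T ≥ 0.353) ≈ 0.363
Since p ≈ 0.363 > α = 0.05, fail to reject H0; the data do not provide sufficient evidence against H0.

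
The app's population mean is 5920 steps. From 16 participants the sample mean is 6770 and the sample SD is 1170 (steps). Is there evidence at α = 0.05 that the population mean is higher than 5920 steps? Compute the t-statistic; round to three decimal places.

H0: μ = 5920; H1: μ > 5920 (one-sample t-test, right-tailed).
t = (x̄ − μ₀)/(s/√n) = (6770 − 5920)/(1170/√16) = 2.906
df = n − 1 = 15
p-value = P(T ≥ 2.906) ≈ 0.0054
Since p ≈ 0.0054 < α = 0.05, reject H0; the data support H1.

2.906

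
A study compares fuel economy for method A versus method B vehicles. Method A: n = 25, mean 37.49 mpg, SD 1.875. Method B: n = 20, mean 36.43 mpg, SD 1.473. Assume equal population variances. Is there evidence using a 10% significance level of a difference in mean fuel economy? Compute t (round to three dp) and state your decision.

Let group 1 = method A, group 2 = method B. H0: μ_1 = μ_2; H1: μ_1 ≠ μ_2 (two-sample pooled-variance t-test, two-sided).
s_p² = [(25−1)·1.875² + (20−1)·1.473²]/(25+20−2) = 2.92093
t = (37.49 − 36.43)/√[2.92093·(1/25 + 1/20)] = 2.067
df = n₁ + n₂ − 2 = 43
Two-sided p-value ≈ 0.045
Since p ≈ 0.045 < α = 0.1, reject H0; the evidence is statistically significant.

t = 2.067; reject H0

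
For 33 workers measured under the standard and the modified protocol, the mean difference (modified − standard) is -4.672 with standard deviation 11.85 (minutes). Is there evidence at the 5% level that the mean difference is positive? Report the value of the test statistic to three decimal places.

-2.265

H0: μ_d = 0; H1: μ_d > 0 (paired t-test on the differences, right-tailed).
t = d̄/(s_d/√n) = -4.672/(11.85/√33) = -2.265
df = n − 1 = 32
p-value = P(T ≥ -2.265) ≈ 0.9848
Since p ≈ 0.9848 > α = 0.05, fail to reject H0; the evidence is not statistically significant.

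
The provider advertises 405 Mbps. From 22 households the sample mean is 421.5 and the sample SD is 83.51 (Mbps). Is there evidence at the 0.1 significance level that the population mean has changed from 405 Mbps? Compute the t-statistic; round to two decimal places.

H0: μ = 405; H1: μ ≠ 405 (one-sample t-test, two-sided).
t = (x̄ − μ₀)/(s/√n) = (421.5 − 405)/(83.51/√22) = 0.93
df = n − 1 = 21
Two-sided p-value ≈ 0.365
Since p ≈ 0.365 > α = 0.1, fail to reject H0; the evidence is not statistically significant.

0.93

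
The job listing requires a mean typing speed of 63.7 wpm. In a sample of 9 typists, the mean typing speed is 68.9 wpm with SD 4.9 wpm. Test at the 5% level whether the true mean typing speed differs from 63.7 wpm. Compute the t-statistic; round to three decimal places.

H0: μ = 63.7; H1: μ ≠ 63.7 (one-sample t-test, two-sided).
t = (x̄ − μ₀)/(s/√n) = (68.9 − 63.7)/(4.9/√9) = 3.184
df = n − 1 = 8
Two-sided p-value ≈ 0.013
Since p ≈ 0.013 < α = 0.05, reject H0; the data support H1.

3.184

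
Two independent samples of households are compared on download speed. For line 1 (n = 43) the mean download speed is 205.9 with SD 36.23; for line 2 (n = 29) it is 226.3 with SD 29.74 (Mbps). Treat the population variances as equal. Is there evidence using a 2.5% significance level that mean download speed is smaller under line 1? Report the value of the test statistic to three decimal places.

-2.513

Let group 1 = line 1, group 2 = line 2. H0: μ_1 = μ_2; H1: μ_1 < μ_2 (two-sample pooled-variance t-test, left-tailed).
s_p² = [(43−1)·36.23² + (29−1)·29.74²]/(43+29−2) = 1141.35
t = (205.9 − 226.3)/√[1141.35·(1/43 + 1/29)] = -2.513
df = n₁ + n₂ − 2 = 70
p-value = P(T ≤ -2.513) ≈ 0.0071
Since p ≈ 0.0071 < α = 0.025, reject H0; the data support H1.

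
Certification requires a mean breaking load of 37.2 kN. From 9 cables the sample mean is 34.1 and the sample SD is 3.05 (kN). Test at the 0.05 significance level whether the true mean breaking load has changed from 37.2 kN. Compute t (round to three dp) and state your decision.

t = -3.049; reject H0

H0: μ = 37.2; H1: μ ≠ 37.2 (one-sample t-test, two-sided).
t = (x̄ − μ₀)/(s/√n) = (34.1 − 37.2)/(3.05/√9) = -3.049
df = n − 1 = 8
Two-sided p-value ≈ 0.016
Since p ≈ 0.016 < α = 0.05, reject H0; the data support H1.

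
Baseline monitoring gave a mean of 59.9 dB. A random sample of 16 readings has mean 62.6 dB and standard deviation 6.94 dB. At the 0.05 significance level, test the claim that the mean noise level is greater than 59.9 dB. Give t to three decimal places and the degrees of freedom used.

H0: μ = 59.9; H1: μ > 59.9 (one-sample t-test, right-tailed).
t = (x̄ − μ₀)/(s/√n) = (62.6 − 59.9)/(6.94/√16) = 1.556
df = n − 1 = 15
p-value = P(T ≥ 1.556) ≈ 0.0703
Since p ≈ 0.0703 > α = 0.05, fail to reject H0; the data do not provide sufficient evidence against H0.

t = 1.556, df = 15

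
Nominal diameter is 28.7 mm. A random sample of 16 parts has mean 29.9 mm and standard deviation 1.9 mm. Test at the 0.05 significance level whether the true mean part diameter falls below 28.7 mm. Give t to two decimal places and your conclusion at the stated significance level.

H0: μ = 28.7; H1: μ < 28.7 (one-sample t-test, left-tailed).
t = (x̄ − μ₀)/(s/√n) = (29.9 − 28.7)/(1.9/√16) = 2.53
df = n − 1 = 15
p-value = P(T ≤ 2.53) ≈ 0.988
Since p ≈ 0.988 > α = 0.05, fail to reject H0; the evidence is not statistically significant.

t = 2.53; fail to reject H0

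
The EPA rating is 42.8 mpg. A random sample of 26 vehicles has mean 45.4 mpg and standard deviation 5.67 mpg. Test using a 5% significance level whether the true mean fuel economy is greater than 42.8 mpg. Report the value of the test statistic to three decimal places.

H0: μ = 42.8; H1: μ > 42.8 (one-sample t-test, right-tailed).
t = (x̄ − μ₀)/(s/√n) = (45.4 − 42.8)/(5.67/√26) = 2.338
df = n − 1 = 25
p-value = P(T ≥ 2.338) ≈ 0.0138
Since p ≈ 0.0138 < α = 0.05, reject H0; the data support H1.

2.338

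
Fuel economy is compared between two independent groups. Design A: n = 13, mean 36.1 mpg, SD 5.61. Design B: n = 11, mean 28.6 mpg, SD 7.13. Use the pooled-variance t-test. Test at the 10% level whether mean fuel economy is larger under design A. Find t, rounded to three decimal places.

Let group 1 = design A, group 2 = design B. H0: μ_1 = μ_2; H1: μ_1 > μ_2 (two-sample pooled-variance t-test, right-tailed).
s_p² = [(13−1)·5.61² + (11−1)·7.13²]/(13+11−2) = 40.2743
t = (36.1 − 28.6)/√[40.2743·(1/13 + 1/11)] = 2.885
df = n₁ + n₂ − 2 = 22
p-value = P(T ≥ 2.885) ≈ 0.004
Since p ≈ 0.004 < α = 0.1, reject H0; the evidence is statistically significant.

2.885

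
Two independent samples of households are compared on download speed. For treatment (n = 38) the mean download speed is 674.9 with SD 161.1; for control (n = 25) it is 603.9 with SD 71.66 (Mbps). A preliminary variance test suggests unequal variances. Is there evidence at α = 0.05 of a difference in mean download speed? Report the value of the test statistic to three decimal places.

2.382

Let group 1 = treatment, group 2 = control. H0: μ_1 = μ_2; H1: μ_1 ≠ μ_2 (Welch's two-sample t-test, two-sided).
t = (x̄_1 − x̄_2)/√(s_1²/n_1 + s_2²/n_2) = (674.9 − 603.9)/√(161.1²/38 + 71.66²/25) = 2.382
Welch–Satterthwaite df ≈ 54.94
Two-sided p-value ≈ 0.021
Since p ≈ 0.021 < α = 0.05, reject H0; the data support H1.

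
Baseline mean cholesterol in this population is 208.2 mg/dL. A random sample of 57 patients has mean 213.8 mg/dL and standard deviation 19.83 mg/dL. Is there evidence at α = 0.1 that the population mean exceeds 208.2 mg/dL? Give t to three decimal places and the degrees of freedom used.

t = 2.132, df = 56

H0: μ = 208.2; H1: μ > 208.2 (one-sample t-test, right-tailed).
t = (x̄ − μ₀)/(s/√n) = (213.8 − 208.2)/(19.83/√57) = 2.132
df = n − 1 = 56
p-value = P(T ≥ 2.132) ≈ 0.0187
Since p ≈ 0.0187 < α = 0.1, reject H0; the evidence is statistically significant.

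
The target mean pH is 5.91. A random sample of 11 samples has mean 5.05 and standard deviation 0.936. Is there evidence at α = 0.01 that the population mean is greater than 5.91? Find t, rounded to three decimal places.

H0: μ = 5.91; H1: μ > 5.91 (one-sample t-test, right-tailed).
t = (x̄ − μ₀)/(s/√n) = (5.05 − 5.91)/(0.936/√11) = -3.047
df = n − 1 = 10
p-value = P(T ≥ -3.047) ≈ 0.994
Since p ≈ 0.994 > α = 0.01, fail to reject H0; the evidence is not statistically significant.

-3.047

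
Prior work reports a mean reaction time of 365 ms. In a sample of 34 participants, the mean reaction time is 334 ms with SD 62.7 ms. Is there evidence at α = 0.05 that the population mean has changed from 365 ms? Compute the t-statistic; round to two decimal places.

H0: μ = 365; H1: μ ≠ 365 (one-sample t-test, two-sided).
t = (x̄ − μ₀)/(s/√n) = (334 − 365)/(62.7/√34) = -2.88
df = n − 1 = 33
Two-sided p-value ≈ 0.0069
Since p ≈ 0.0069 < α = 0.05, reject H0; the evidence is statistically significant.

-2.88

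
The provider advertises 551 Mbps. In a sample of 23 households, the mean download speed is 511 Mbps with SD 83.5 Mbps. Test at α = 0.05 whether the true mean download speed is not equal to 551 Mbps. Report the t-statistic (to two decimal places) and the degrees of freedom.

t = -2.30, df = 22

H0: μ = 551; H1: μ ≠ 551 (one-sample t-test, two-sided).
t = (x̄ − μ₀)/(s/√n) = (511 − 551)/(83.5/√23) = -2.30
df = n − 1 = 22
Two-sided p-value ≈ 0.0315
Since p ≈ 0.0315 < α = 0.05, reject H0; the evidence is statistically significant.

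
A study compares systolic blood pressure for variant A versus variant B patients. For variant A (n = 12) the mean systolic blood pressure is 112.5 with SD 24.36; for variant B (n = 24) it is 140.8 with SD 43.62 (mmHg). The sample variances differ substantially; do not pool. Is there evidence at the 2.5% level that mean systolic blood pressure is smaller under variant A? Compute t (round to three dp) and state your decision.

t = -2.494; reject H0

Let group 1 = variant A, group 2 = variant B. H0: μ_1 = μ_2; H1: μ_1 < μ_2 (Welch's two-sample t-test, left-tailed).
t = (x̄_1 − x̄_2)/√(s_1²/n_1 + s_2²/n_2) = (112.5 − 140.8)/√(24.36²/12 + 43.62²/24) = -2.494
Welch–Satterthwaite df ≈ 33.44
p-value = P(T ≤ -2.494) ≈ 0.009
Since p ≈ 0.009 < α = 0.025, reject H0; the evidence is statistically significant.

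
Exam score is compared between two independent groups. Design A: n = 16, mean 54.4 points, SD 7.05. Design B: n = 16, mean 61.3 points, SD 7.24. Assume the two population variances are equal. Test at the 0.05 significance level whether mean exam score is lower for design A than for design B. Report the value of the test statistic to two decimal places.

Let group 1 = design A, group 2 = design B. H0: μ_1 = μ_2; H1: μ_1 < μ_2 (two-sample pooled-variance t-test, left-tailed).
s_p² = [(16−1)·7.05² + (16−1)·7.24²]/(16+16−2) = 51.0601
t = (54.4 − 61.3)/√[51.0601·(1/16 + 1/16)] = -2.73
df = n₁ + n₂ − 2 = 30
p-value = P(T ≤ -2.73) ≈ 0.0052
Since p ≈ 0.0052 < α = 0.05, reject H0; the data support H1.

-2.73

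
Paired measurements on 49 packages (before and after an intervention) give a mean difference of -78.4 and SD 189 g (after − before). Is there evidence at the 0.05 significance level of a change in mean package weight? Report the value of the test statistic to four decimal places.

-2.9037

H0: μ_d = 0; H1: μ_d ≠ 0 (paired t-test on the differences, two-sided).
t = d̄/(s_d/√n) = -78.4/(189/√49) = -2.9037
df = n − 1 = 48
Two-sided p-value ≈ 0.006
Since p ≈ 0.006 < α = 0.05, reject H0; the evidence is statistically significant.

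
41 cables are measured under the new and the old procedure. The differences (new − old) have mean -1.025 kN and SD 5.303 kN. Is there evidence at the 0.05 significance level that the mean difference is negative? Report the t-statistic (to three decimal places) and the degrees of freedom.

t = -1.238, df = 40

H0: μ_d = 0; H1: μ_d < 0 (paired t-test on the differences, left-tailed).
t = d̄/(s_d/√n) = -1.025/(5.303/√41) = -1.238
df = n − 1 = 40
p-value = P(T ≤ -1.238) ≈ 0.112
Since p ≈ 0.112 > α = 0.05, fail to reject H0; the evidence is not statistically significant.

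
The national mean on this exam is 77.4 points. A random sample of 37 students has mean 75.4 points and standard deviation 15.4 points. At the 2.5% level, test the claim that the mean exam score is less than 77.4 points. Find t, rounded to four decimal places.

-0.7900

H0: μ = 77.4; H1: μ < 77.4 (one-sample t-test, left-tailed).
t = (x̄ − μ₀)/(s/√n) = (75.4 − 77.4)/(15.4/√37) = -0.7900
df = n − 1 = 36
p-value = P(T ≤ -0.7900) ≈ 0.217
Since p ≈ 0.217 > α = 0.025, fail to reject H0; the data do not provide sufficient evidence against H0.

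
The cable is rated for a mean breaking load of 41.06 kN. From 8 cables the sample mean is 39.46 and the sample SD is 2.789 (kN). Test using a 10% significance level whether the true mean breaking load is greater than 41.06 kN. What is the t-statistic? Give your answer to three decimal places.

-1.623

H0: μ = 41.06; H1: μ > 41.06 (one-sample t-test, right-tailed).
t = (x̄ − μ₀)/(s/√n) = (39.46 − 41.06)/(2.789/√8) = -1.623
df = n − 1 = 7
p-value = P(T ≥ -1.623) ≈ 0.926
Since p ≈ 0.926 > α = 0.1, fail to reject H0; the data do not provide sufficient evidence against H0.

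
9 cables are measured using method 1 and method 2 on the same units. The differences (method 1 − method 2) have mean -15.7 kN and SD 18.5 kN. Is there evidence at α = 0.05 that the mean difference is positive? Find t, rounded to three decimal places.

-2.546

H0: μ_d = 0; H1: μ_d > 0 (paired t-test on the differences, right-tailed).
t = d̄/(s_d/√n) = -15.7/(18.5/√9) = -2.546
df = n − 1 = 8
p-value = P(T ≥ -2.546) ≈ 0.9828
Since p ≈ 0.9828 > α = 0.05, fail to reject H0; the data do not provide sufficient evidence against H0.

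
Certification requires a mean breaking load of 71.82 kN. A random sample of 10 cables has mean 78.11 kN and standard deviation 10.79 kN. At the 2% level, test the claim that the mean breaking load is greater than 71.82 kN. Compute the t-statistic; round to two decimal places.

H0: μ = 71.82; H1: μ > 71.82 (one-sample t-test, right-tailed).
t = (x̄ − μ₀)/(s/√n) = (78.11 − 71.82)/(10.79/√10) = 1.84
df = n − 1 = 9
p-value = P(T ≥ 1.84) ≈ 0.0492
Since p ≈ 0.0492 > α = 0.02, fail to reject H0; the data do not provide sufficient evidence against H0.

1.84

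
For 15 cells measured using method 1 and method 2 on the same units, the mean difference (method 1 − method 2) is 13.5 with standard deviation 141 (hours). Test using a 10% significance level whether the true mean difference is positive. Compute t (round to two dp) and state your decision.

H0: μ_d = 0; H1: μ_d > 0 (paired t-test on the differences, right-tailed).
t = d̄/(s_d/√n) = 13.5/(141/√15) = 0.37
df = n − 1 = 14
p-value = P(T ≥ 0.37) ≈ 0.358
Since p ≈ 0.358 > α = 0.1, fail to reject H0; the data do not provide sufficient evidence against H0.

t = 0.37; fail to reject H0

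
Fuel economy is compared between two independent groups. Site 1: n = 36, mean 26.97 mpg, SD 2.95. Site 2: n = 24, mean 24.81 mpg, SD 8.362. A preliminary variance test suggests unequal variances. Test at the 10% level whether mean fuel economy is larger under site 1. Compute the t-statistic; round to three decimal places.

1.216

Let group 1 = site 1, group 2 = site 2. H0: μ_1 = μ_2; H1: μ_1 > μ_2 (Welch's two-sample t-test, right-tailed).
t = (x̄_1 − x̄_2)/√(s_1²/n_1 + s_2²/n_2) = (26.97 − 24.81)/√(2.95²/36 + 8.362²/24) = 1.216
Welch–Satterthwaite df ≈ 26.85
p-value = P(T ≥ 1.216) ≈ 0.117
Since p ≈ 0.117 > α = 0.1, fail to reject H0; the evidence is not statistically significant.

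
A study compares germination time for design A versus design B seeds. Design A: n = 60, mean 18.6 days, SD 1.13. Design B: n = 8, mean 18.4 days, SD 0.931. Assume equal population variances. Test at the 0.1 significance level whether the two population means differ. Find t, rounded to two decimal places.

Let group 1 = design A, group 2 = design B. H0: μ_1 = μ_2; H1: μ_1 ≠ μ_2 (two-sample pooled-variance t-test, two-sided).
s_p² = [(60−1)·1.13² + (8−1)·0.931²]/(60+8−2) = 1.2334
t = (18.6 − 18.4)/√[1.2334·(1/60 + 1/8)] = 0.48
df = n₁ + n₂ − 2 = 66
Two-sided p-value ≈ 0.634
Since p ≈ 0.634 > α = 0.1, fail to reject H0; the evidence is not statistically significant.

0.48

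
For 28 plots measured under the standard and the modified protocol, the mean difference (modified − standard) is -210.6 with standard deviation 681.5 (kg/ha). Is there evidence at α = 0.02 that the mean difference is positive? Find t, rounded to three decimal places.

H0: μ_d = 0; H1: μ_d > 0 (paired t-test on the differences, right-tailed).
t = d̄/(s_d/√n) = -210.6/(681.5/√28) = -1.635
df = n − 1 = 27
p-value = P(T ≥ -1.635) ≈ 0.943
Since p ≈ 0.943 > α = 0.02, fail to reject H0; the data do not provide sufficient evidence against H0.

-1.635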